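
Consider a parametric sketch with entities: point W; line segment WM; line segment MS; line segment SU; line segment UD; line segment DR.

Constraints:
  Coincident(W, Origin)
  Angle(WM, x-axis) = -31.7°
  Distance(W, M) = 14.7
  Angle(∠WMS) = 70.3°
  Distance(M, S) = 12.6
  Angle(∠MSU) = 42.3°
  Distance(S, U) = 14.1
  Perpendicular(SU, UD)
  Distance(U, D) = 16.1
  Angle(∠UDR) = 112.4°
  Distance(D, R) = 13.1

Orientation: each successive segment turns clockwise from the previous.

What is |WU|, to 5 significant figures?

5.1648

∠WMS = 70.3° gives MS at -141.40° from the x-axis; with |MS| = 12.6, S = (2.6598, -15.585). ∠MSU = 42.3° gives SU at 80.900° from the x-axis; with |SU| = 14.1, U = (4.8898, -1.6628). Then |WU| = |U − W| = 5.1648.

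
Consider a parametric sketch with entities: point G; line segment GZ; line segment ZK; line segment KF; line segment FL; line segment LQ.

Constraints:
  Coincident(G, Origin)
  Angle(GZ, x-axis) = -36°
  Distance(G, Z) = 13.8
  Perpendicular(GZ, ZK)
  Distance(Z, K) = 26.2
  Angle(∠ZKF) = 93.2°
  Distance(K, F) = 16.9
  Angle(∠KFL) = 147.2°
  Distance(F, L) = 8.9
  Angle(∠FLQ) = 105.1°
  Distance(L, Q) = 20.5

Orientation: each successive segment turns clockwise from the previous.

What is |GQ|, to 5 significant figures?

6.3770

∠KFL = 147.2° gives FL at 114.40° from the x-axis; with |FL| = 8.9, L = (-22.118, -12.048). ∠FLQ = 105.1° gives LQ at 39.500° from the x-axis; with |LQ| = 20.5, Q = (-6.2994, 0.99188). Then |GQ| = |Q − G| = 6.3770.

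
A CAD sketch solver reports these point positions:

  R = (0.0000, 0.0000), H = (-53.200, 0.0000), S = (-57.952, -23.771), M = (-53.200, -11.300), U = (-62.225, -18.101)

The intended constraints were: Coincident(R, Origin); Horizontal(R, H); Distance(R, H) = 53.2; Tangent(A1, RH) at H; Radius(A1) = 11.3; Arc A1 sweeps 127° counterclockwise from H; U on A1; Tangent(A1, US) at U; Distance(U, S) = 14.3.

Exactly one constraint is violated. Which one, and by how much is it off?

Distance(U, S) = 14.3 — off by 7.20.

R = (0.00, 0.00) ✓; R.y = 0.00, H.y = 0.00 ✓; |RH| = 53.20 ✓; ∠(MH, HR) = 90.00° ✓; |MH| = 11.30 ✓; bearing(M→U) − bearing(M→H) = 127.0° ✓; |MU| = 11.30 ✓; ∠(MU, US) = 90.00° ✓; |US| = 7.100 ✗.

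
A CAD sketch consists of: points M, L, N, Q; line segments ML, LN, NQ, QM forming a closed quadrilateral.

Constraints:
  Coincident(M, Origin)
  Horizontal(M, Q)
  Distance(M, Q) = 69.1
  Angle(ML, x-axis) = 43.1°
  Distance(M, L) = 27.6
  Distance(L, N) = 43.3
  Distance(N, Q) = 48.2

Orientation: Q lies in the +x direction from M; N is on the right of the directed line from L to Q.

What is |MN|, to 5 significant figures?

36.198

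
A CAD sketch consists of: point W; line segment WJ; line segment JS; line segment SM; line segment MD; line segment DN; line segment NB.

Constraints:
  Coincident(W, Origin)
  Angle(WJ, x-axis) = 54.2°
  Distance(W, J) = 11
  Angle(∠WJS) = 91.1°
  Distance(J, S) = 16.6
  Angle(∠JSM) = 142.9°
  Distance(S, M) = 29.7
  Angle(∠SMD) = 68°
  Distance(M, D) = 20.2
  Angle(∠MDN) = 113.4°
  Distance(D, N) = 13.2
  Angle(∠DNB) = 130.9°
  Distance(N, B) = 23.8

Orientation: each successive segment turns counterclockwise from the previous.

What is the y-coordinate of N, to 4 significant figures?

-0.1940

∠SMD = 68.0° gives MD at -67.80° from the x-axis; with |MD| = 20.2, D = (-28.91, 0.08242). ∠MDN = 113.4° gives DN at -1.200° from the x-axis; with |DN| = 13.2, N = (-15.71, -0.1940). So N.y = -0.1940.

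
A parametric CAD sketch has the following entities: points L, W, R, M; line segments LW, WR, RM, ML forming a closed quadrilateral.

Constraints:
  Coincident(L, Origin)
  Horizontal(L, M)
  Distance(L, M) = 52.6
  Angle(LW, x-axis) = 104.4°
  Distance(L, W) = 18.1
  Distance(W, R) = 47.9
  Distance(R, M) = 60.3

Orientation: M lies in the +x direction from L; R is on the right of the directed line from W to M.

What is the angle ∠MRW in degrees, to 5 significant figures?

65.859°

L is at the origin; L and M share the same y with |LM| = 52.6 and M in +x, so M = (52.6, 0). LW runs at 104.4° with |LW| = 18.1, so W = (-4.5013, 17.531). R is determined by |WR| = 47.9 and |RM| = 60.3 together: it lies at the intersection of circle(W, 47.9) and circle(M, 60.3). With |WM| = 59.732, the foot of the radical line on WM is 18.635 from W and the perpendicular offset is √(47.9² − 18.635²) = 44.126. Taking the right-of-WM solution: R = (0.36200, -30.121).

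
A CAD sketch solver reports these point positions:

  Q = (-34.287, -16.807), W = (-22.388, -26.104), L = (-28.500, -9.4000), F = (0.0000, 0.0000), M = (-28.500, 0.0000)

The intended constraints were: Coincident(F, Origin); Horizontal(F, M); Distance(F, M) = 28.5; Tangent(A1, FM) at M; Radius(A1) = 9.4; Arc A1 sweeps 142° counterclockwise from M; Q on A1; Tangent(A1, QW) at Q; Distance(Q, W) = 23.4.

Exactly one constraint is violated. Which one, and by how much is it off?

Distance(Q, W) = 23.4 — off by 8.30.

F = (0.00, 0.00) ✓; F.y = 0.00, M.y = 0.00 ✓; |FM| = 28.50 ✓; ∠(LM, MF) = 90.00° ✓; |LM| = 9.400 ✓; bearing(L→Q) − bearing(L→M) = 142.0° ✓; |LQ| = 9.400 ✓; ∠(LQ, QW) = 90.00° ✓; |QW| = 15.10 ✗.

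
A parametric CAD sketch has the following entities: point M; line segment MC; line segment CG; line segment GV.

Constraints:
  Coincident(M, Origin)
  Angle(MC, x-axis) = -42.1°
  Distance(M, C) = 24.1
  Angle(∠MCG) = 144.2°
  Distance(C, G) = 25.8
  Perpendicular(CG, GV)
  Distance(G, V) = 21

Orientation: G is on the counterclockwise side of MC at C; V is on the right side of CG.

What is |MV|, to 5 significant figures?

57.342

M is at the origin; MC runs at -42.1° with length 24.1, so C = 24.1·(cos -42.1°, sin -42.1°) = (17.882, -16.157). ∠MCG = 144.2°, so CG runs at -42.1° + (180° − 144.2°) = -6.3000° from the x-axis; with |CG| = 25.8, G = C + 25.8·(cos -6.3000°, sin -6.3000°) = (43.526, -18.988). CG is perpendicular to GV; with |GV| = 21.0 on the right of CG, V = G + 21.0·(-0.10973, -0.99396) = (41.221, -39.862). Then |MV| = |V − M| = 57.342.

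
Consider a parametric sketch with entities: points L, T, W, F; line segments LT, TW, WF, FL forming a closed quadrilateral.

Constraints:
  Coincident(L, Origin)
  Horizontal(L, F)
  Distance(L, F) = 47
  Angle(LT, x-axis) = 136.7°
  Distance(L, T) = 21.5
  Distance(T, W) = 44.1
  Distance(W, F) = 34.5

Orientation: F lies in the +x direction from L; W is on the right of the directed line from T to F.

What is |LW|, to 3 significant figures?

22.6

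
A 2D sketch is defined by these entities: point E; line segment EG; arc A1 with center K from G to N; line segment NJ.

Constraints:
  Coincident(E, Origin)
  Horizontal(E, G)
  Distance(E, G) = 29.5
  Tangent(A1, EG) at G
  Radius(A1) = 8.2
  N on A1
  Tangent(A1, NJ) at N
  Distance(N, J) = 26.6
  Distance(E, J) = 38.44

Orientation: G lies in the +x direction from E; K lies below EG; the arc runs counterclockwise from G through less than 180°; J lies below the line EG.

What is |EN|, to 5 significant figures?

22.563

E is at the origin; E and G share the same y with |EG| = 29.5 and G on the +x side, so G = (29.500, 0.0000). Since A1 is tangent to EG there, KG ⟂ EG, so K = G + (0, -8.2) = (29.500, -8.2000). Since KN ⟂ NJ (tangency), |KJ| = √(8.2² + 26.6²) = 27.835 regardless of where N sits on A1. So J lies on both circle(E, 38.44) and circle(K, 27.835); the below-EG intersection is J = (18.424, -33.737). N is the foot of the tangent from J: N = (21.350, -7.2982).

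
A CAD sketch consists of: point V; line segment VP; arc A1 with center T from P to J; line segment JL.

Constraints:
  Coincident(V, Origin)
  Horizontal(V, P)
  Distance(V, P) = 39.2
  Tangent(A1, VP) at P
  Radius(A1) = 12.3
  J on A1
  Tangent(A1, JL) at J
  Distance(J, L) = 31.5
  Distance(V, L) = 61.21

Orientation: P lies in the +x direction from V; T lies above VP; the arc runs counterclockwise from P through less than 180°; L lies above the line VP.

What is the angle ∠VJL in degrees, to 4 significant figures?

88.38°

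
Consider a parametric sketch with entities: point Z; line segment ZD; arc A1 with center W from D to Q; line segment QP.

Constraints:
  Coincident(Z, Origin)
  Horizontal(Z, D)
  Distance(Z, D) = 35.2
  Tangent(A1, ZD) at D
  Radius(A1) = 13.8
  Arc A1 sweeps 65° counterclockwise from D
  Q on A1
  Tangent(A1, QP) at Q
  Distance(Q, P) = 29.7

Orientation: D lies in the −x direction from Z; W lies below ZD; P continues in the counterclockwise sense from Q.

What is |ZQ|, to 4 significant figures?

48.37

Z is at the origin; Z and D share the same y with |ZD| = 35.2 and D on the −x side, so D = (-35.20, 0.000). A1 meets ZD tangentially, so WD is at right angles to ZD, so W = D + (0, -13.8) = (-35.20, -13.80). On A1, D sits at bearing 90° from W; a 65° counterclockwise sweep puts Q at bearing 155°, so Q = W + 13.8·(cos 155°, sin 155°) = (-47.71, -7.968). Then |ZQ| = |Q − Z| = 48.37.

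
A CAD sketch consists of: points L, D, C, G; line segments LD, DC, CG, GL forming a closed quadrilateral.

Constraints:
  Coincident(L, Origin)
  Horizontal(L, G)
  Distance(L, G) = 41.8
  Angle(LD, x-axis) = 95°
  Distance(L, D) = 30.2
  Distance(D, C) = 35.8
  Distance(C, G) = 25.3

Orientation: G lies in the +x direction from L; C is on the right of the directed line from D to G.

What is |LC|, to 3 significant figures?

16.5

Checks: L = (0.00, 0.00) ✓; |DC| = 35.80 ✓; |CG| = 25.30 ✓.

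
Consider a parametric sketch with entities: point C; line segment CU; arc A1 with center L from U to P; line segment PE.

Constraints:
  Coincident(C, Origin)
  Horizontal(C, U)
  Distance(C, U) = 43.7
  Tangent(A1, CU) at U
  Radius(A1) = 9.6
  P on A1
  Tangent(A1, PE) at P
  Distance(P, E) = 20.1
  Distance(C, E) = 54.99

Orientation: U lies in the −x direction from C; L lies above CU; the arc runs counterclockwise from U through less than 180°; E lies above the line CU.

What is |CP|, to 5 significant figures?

38.000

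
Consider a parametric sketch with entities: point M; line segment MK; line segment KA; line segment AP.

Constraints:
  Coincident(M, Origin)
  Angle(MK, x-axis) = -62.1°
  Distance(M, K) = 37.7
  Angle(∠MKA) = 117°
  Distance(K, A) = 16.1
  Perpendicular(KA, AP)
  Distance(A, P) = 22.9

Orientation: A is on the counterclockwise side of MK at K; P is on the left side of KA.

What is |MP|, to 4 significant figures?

34.89

M is at the origin; MK runs at -62.1° with length 37.7, so K = 37.7·(cos -62.1°, sin -62.1°) = (17.64, -33.32). ∠MKA = 117.0°, so KA runs at -62.1° + (180° − 117.0°) = 0.9000° from the x-axis; with |KA| = 16.1, A = K + 16.1·(cos 0.9000°, sin 0.9000°) = (33.74, -33.07). The perpendicularity gives AP at right angles to KA; with |AP| = 22.9 on the left of KA, P = A + 22.9·(-0.01571, 0.9999) = (33.38, -10.17). Then |MP| = |P − M| = 34.89.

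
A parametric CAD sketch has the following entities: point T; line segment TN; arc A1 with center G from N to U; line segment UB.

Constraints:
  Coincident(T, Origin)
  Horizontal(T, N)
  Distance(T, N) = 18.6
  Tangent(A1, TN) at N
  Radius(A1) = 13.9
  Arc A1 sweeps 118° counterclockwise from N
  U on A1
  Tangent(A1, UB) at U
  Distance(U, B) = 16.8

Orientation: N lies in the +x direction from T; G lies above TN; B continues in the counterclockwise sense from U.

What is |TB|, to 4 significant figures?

42.09

On A1, N sits at bearing -90° from G; a 118° counterclockwise sweep puts U at bearing 28°, so U = G + 13.9·(cos 28°, sin 28°) = (30.87, 20.43). Tangency of A1 to UB means the radius GU is perpendicular to UB, so UB runs along (−sin 28°, cos 28°); with |UB| = 16.8, B = (22.99, 35.26). Then |TB| = |B − T| = 42.09.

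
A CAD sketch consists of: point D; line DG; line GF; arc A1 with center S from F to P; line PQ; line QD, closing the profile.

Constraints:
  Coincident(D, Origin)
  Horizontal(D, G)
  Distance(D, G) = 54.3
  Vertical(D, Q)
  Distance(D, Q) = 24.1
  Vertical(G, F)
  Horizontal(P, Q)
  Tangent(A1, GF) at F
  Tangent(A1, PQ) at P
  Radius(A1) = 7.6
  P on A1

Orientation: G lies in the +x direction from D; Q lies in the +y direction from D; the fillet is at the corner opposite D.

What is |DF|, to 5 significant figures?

56.752

D is at the origin; D and G share the same y with |DG| = 54.3 and G on the +x side, so G = (54.300, 0.0000). DQ is vertical with |DQ| = 24.1 and Q on the +y side, so Q = (0.0000, 24.100). The virtual corner opposite D is at (54.300, 24.100). A1 meets GF tangentially, so SF is at right angles to GF and the tangent condition forces SP to be normal to PQ, with radius 7.6, so the center S sits 7.6 in from both sides at S = (46.700, 16.500). That places the tangent points at F = (54.300, 16.500) on GF and P = (46.700, 24.100) on PQ. Then |DF| = |F − D| = 56.752.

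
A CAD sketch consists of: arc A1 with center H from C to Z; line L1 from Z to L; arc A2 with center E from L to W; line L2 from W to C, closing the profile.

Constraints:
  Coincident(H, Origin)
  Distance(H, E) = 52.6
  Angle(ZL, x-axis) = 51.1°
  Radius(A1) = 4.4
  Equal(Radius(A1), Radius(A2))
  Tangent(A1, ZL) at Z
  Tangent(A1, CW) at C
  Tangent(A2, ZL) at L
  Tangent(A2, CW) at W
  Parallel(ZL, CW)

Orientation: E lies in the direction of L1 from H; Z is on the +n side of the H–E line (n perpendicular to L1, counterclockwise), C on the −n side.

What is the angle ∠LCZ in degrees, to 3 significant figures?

80.5°

The slot axis is L1's direction at 51.1°, so u = (cos 51.1°, sin 51.1°) = (0.628, 0.778) and n = (−sin 51.1°, cos 51.1°) = (-0.778, 0.628). H is at the origin and E lies 52.6 along u from H, so E = 52.6·u = (33.0, 40.9). Tangency of A1 to both parallel lines with radius 4.4 puts Z and C at H ± 4.4·n: Z = (-3.42, 2.76), C = (3.42, -2.76). Equal radii place L and W the same way about E: L = E + 4.4·n = (29.6, 43.7), W = E − 4.4·n = (36.5, 38.2). Then cos ∠LCZ = CL·CZ / (|CL||CZ|), giving 80.5°.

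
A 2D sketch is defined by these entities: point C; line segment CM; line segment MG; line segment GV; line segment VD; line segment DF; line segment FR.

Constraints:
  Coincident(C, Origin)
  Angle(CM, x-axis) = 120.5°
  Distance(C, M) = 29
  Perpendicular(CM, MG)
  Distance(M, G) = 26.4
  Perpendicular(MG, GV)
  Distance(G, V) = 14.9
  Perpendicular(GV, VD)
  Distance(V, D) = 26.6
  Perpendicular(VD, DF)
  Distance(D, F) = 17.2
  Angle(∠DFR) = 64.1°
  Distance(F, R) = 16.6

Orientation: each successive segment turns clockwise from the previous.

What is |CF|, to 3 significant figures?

31.3

C is at the origin; CM runs at 120.5° with length 29.0, so M = (-14.7, 25.0). CM is perpendicular to MG, so MG runs at 30.5°; with |MG| = 26.4, G = (8.03, 38.4). MG is perpendicular to GV, so GV runs at -59.5°; with |GV| = 14.9, V = (15.6, 25.5). The perpendicularity gives VD at right angles to GV, so VD runs at -150°; with |VD| = 26.6, D = (-7.33, 12.0). The perpendicularity gives DF at right angles to VD, so DF runs at 120°; with |DF| = 17.2, F = (-16.1, 26.9). Then |CF| = |F − C| = 31.3.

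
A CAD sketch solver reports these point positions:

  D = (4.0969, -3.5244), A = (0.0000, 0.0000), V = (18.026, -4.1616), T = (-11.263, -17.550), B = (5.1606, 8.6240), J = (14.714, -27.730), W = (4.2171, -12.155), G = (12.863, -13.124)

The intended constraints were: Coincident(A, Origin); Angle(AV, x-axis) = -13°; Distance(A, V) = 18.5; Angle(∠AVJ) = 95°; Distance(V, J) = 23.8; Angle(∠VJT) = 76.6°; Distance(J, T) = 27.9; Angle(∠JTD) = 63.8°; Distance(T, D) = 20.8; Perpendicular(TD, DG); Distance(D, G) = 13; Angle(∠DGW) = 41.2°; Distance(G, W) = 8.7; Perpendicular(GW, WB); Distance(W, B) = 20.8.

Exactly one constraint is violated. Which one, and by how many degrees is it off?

Perpendicular(GW, WB) — off by 3.79°.

A = (0.00, 0.00) ✓; AV at -13.00° ✓; |AV| = 18.50 ✓; ∠AVJ = 95.00° ✓; |VJ| = 23.80 ✓; ∠VJT = 76.60° ✓; |JT| = 27.90 ✓; ∠JTD = 63.80° ✓; |TD| = 20.80 ✓; ∠(TD, DG) = 90.00° ✓; |DG| = 13.00 ✓; ∠DGW = 41.20° ✓; |GW| = 8.700 ✓; ∠(GW, WB) = 86.21° ✗; |WB| = 20.80 ✓.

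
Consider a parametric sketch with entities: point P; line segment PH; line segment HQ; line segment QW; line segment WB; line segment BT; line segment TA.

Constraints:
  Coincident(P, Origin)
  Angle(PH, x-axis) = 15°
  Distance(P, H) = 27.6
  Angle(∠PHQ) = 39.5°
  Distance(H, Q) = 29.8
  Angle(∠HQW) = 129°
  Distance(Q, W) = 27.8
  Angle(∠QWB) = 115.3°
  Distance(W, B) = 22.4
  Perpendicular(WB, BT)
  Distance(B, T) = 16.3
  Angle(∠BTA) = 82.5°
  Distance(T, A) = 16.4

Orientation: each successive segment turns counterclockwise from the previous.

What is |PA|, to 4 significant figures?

11.12

P is at the origin; PH runs at 15.0° with length 27.6, so H = (26.66, 7.143). ∠PHQ = 39.5° gives HQ at 155.5° from the x-axis; with |HQ| = 29.8, Q = (-0.4573, 19.50). ∠HQW = 129.0° gives QW at -153.5° from the x-axis; with |QW| = 27.8, W = (-25.34, 7.097). ∠QWB = 115.3° gives WB at -88.80° from the x-axis; with |WB| = 22.4, B = (-24.87, -15.30). WB ⟂ BT, so BT runs at 1.200°; with |BT| = 16.3, T = (-8.571, -14.96). ∠BTA = 82.5° gives TA at 98.70° from the x-axis; with |TA| = 16.4, A = (-11.05, 1.255). Then |PA| = |A − P| = 11.12.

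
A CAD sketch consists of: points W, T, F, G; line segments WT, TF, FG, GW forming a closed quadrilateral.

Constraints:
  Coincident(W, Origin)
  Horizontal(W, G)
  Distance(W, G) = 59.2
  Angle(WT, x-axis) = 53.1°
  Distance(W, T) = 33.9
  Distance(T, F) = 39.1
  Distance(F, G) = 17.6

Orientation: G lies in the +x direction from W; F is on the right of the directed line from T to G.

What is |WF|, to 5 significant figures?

42.701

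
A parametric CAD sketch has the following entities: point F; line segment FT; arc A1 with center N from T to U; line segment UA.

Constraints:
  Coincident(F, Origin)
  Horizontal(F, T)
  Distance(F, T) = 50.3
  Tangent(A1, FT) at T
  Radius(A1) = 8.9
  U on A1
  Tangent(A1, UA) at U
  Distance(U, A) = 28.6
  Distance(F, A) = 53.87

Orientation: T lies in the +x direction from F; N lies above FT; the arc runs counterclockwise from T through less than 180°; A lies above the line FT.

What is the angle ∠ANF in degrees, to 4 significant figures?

78.61°

F is at the origin; FT is horizontal with |FT| = 50.3 and T on the +x side, so T = (50.30, 0.000). Since A1 is tangent to FT there, NT ⟂ FT, so N = T + (0, 8.9) = (50.30, 8.900). Since NU ⟂ UA (tangency), |NA| = √(8.9² + 28.6²) = 29.95 regardless of where U sits on A1. So A lies on both circle(F, 53.87) and circle(N, 29.95); the above-FT intersection is A = (39.36, 36.78). U is the foot of the tangent from A: U = (57.24, 14.47).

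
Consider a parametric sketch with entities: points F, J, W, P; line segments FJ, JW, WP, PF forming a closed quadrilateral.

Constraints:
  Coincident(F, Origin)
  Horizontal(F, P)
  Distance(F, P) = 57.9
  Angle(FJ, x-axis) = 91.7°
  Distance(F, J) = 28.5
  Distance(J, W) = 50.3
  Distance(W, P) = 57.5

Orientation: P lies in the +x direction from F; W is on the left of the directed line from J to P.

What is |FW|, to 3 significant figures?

69.2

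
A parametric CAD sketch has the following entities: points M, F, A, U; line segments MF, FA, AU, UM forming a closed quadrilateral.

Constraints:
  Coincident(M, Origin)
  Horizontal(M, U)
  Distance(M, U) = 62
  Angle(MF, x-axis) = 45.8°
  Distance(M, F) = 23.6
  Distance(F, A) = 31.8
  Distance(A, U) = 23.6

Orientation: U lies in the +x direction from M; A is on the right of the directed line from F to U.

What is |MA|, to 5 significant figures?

39.422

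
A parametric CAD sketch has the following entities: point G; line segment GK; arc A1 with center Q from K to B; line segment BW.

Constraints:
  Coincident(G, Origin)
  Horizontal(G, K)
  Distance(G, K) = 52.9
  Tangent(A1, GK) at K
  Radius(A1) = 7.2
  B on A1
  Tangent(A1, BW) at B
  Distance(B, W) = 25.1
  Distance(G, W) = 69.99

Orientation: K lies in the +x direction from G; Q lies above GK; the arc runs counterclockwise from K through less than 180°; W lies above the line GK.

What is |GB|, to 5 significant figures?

60.416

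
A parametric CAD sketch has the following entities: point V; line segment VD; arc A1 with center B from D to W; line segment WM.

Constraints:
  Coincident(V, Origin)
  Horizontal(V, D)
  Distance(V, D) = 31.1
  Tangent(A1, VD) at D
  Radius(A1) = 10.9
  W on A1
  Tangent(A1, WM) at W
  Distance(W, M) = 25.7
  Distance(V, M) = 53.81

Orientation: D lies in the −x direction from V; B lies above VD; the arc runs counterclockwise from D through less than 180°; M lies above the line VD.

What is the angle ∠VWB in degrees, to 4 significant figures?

104.3°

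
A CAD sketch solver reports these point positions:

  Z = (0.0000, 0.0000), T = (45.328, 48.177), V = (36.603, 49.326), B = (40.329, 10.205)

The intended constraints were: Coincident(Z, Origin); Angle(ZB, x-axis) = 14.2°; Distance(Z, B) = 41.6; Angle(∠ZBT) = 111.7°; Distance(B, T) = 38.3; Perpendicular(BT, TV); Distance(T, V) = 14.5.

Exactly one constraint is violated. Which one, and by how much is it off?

Distance(T, V) = 14.5 — off by 5.70.

Z = (0.00, 0.00) ✓; ZB at 14.20° ✓; |ZB| = 41.60 ✓; ∠ZBT = 111.7° ✓; |BT| = 38.30 ✓; ∠(BT, TV) = 90.00° ✓; |TV| = 8.800 ✗.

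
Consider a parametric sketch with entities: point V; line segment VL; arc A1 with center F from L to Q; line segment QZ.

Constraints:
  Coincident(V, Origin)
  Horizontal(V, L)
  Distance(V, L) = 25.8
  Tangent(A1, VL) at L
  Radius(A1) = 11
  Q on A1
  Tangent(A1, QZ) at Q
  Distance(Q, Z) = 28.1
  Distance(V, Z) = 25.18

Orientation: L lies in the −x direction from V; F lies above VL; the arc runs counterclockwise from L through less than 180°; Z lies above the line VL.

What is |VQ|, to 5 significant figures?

17.868

Checks: |FQ| = 11.00 ✓; ∠(FQ, QZ) = 90.00° ✓; |QZ| = 28.10 ✓; |VZ| = 25.18 ✓.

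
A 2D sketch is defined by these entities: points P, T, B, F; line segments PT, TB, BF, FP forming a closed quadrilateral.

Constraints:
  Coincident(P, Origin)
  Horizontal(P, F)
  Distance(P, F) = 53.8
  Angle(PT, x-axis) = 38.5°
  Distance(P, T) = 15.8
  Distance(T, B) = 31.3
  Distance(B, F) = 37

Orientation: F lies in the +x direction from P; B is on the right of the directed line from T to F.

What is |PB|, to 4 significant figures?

29.97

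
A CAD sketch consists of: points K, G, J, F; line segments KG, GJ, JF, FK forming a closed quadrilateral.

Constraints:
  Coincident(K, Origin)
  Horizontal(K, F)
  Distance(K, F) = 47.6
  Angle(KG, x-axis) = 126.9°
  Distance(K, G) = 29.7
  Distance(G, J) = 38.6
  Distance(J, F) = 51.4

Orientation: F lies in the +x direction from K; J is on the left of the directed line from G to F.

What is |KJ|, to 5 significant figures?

44.310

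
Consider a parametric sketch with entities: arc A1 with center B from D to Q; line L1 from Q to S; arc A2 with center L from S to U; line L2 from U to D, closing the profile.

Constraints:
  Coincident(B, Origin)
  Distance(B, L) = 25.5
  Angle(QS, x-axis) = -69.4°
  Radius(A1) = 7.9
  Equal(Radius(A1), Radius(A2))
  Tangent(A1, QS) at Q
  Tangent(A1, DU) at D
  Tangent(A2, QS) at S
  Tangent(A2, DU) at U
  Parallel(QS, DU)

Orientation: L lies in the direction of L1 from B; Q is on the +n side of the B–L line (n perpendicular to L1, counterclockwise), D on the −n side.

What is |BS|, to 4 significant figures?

26.70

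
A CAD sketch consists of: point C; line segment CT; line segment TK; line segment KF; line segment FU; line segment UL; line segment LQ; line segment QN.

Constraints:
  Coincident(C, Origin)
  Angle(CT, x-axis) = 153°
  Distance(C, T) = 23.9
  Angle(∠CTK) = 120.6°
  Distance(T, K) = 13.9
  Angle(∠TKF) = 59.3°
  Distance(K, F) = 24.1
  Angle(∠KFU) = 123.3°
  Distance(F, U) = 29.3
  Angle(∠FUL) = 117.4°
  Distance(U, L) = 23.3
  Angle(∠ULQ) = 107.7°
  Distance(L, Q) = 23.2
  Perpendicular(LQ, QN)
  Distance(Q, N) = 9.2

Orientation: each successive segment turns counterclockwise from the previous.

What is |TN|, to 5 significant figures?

19.196

C is at the origin; CT runs at 153.0° with length 23.9, so T = (-21.295, 10.850). ∠CTK = 120.6° gives TK at -147.60° from the x-axis; with |TK| = 13.9, K = (-33.031, 3.4024). ∠TKF = 59.3° gives KF at -26.900° from the x-axis; with |KF| = 24.1, F = (-11.539, -7.5013). ∠KFU = 123.3° gives FU at 29.800° from the x-axis; with |FU| = 29.3, U = (13.887, 7.0600). ∠FUL = 117.4° gives UL at 92.400° from the x-axis; with |UL| = 23.3, L = (12.911, 30.340). ∠ULQ = 107.7° gives LQ at 164.70° from the x-axis; with |LQ| = 23.2, Q = (-9.4668, 36.461). LQ ⟂ QN, so QN runs at -105.30°; with |QN| = 9.2, N = (-11.894, 27.588). Then |TN| = |N − T| = 19.196.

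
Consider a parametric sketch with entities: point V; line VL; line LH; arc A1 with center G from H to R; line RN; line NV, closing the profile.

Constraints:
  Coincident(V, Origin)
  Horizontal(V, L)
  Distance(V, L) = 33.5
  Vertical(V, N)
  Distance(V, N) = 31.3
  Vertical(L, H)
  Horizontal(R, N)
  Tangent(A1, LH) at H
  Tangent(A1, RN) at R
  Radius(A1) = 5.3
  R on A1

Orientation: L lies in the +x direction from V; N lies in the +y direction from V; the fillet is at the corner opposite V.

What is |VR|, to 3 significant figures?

42.1

V is at the origin; VL is horizontal with |VL| = 33.5 and L on the +x side, so L = (33.5, 0.00). VN is vertical with |VN| = 31.3 and N on the +y side, so N = (0.00, 31.3). The virtual corner opposite V is at (33.5, 31.3). Since A1 is tangent to LH there, GH ⟂ LH and since A1 is tangent to RN there, GR ⟂ RN, with radius 5.3, so the center G sits 5.3 in from both sides at G = (28.2, 26.0). That places the tangent points at H = (33.5, 26.0) on LH and R = (28.2, 31.3) on RN. Then |VR| = |R − V| = 42.1.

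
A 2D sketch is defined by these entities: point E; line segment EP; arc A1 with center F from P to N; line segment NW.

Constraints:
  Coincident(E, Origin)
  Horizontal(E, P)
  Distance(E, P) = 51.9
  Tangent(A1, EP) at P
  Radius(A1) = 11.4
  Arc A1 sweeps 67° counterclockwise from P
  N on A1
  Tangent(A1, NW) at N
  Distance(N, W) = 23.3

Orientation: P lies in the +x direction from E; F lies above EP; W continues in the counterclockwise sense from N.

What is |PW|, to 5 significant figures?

34.500

E is at the origin; EP is horizontal with |EP| = 51.9 and P on the +x side, so P = (51.900, 0.0000). Since A1 is tangent to EP there, FP ⟂ EP, so F = P + (0, 11.4) = (51.900, 11.400). On A1, P sits at bearing -90° from F; a 67° counterclockwise sweep puts N at bearing -23°, so N = F + 11.4·(cos -23°, sin -23°) = (62.394, 6.9457). The tangent condition forces FN to be normal to NW, so NW runs along (−sin -23°, cos -23°); with |NW| = 23.3, W = (71.498, 28.393). Then |PW| = |W − P| = 34.500.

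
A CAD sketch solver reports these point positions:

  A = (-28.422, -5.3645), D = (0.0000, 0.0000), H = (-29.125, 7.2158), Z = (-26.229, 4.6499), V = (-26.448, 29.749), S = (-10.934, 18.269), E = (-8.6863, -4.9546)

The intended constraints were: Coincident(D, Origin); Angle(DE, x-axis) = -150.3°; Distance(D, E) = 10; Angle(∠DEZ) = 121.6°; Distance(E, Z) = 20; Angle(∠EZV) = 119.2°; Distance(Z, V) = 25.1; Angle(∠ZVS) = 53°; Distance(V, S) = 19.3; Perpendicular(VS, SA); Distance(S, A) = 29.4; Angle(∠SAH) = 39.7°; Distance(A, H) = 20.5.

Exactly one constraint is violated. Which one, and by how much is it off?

Distance(A, H) = 20.5 — off by 7.90.

D = (0.00, 0.00) ✓; DE at -150.3° ✓; |DE| = 10.00 ✓; ∠DEZ = 121.6° ✓; |EZ| = 20.00 ✓; ∠EZV = 119.2° ✓; |ZV| = 25.10 ✓; ∠ZVS = 53.00° ✓; |VS| = 19.30 ✓; ∠(VS, SA) = 90.00° ✓; |SA| = 29.40 ✓; ∠SAH = 39.70° ✓; |AH| = 12.60 ✗.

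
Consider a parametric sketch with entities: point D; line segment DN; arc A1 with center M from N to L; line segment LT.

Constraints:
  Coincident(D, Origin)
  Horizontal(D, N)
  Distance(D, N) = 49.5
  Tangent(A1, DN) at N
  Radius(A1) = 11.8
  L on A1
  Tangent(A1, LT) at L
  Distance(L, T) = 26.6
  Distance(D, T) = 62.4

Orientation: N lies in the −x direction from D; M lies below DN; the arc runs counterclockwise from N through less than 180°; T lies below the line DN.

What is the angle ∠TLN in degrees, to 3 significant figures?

121°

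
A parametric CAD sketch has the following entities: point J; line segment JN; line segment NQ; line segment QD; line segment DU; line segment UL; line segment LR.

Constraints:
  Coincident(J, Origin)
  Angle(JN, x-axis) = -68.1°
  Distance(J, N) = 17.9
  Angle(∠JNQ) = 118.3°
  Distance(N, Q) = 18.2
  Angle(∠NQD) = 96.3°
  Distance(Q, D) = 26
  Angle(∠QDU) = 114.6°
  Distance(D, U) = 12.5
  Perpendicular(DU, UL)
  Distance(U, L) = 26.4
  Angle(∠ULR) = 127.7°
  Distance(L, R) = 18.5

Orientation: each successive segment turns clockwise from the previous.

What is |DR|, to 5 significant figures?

37.774

DU is perpendicular to UL, so UL runs at -8.9000°; with |UL| = 26.4, L = (1.3615, -7.9755). ∠ULR = 127.7° gives LR at -61.200° from the x-axis; with |LR| = 18.5, R = (10.274, -24.187). Then |DR| = |R − D| = 37.774.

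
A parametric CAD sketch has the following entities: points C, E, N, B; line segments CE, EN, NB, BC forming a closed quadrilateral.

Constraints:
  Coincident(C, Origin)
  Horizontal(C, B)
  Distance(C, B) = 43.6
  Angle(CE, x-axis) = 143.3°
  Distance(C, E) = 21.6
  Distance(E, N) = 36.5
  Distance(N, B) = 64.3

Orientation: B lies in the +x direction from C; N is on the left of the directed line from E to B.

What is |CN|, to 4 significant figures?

45.84

C is at the origin; C and B share the same y with |CB| = 43.6 and B in +x, so B = (43.6, 0). CE runs at 143.3° with |CE| = 21.6, so E = (-17.32, 12.91). N is determined by |EN| = 36.5 and |NB| = 64.3 together: it lies at the intersection of circle(E, 36.5) and circle(B, 64.3). With |EB| = 62.27, the foot of the radical line on EB is 8.635 from E and the perpendicular offset is √(36.5² − 8.635²) = 35.46. Taking the left-of-EB solution: N = (-1.519, 45.81).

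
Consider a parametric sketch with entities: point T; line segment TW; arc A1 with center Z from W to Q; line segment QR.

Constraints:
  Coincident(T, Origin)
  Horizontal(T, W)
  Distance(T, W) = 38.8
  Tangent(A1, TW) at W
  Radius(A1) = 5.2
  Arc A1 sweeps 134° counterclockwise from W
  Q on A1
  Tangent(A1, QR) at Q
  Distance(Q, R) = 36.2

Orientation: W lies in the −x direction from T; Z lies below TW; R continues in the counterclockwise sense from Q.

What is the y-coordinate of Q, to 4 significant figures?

-8.812

The tangent condition forces ZW to be normal to TW, so Z = W + (0, -5.2) = (-38.80, -5.200). On A1, W sits at bearing 90° from Z; a 134° counterclockwise sweep puts Q at bearing 224°, so Q = Z + 5.2·(cos 224°, sin 224°) = (-42.54, -8.812). So Q.y = -8.812.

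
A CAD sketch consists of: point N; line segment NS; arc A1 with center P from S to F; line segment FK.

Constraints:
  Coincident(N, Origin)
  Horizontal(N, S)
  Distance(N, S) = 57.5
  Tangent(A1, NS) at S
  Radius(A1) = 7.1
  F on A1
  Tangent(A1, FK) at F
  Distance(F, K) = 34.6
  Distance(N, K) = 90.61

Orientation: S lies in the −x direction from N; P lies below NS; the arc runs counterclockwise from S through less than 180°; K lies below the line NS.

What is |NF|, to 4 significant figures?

62.72

Checks: |PF| = 7.100 ✓; ∠(PF, FK) = 90.00° ✓; |FK| = 34.60 ✓; |NK| = 90.61 ✓.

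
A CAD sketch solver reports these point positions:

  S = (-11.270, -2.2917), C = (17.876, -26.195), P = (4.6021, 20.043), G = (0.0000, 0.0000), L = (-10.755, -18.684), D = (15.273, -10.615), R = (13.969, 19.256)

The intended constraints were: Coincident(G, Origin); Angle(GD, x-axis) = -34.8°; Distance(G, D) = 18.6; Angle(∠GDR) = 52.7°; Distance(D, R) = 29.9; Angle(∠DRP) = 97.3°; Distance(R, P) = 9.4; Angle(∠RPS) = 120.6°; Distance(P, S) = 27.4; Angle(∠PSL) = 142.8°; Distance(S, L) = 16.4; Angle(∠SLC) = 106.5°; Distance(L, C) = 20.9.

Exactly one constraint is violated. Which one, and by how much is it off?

Distance(L, C) = 20.9 — off by 8.70.

G = (0.00, 0.00) ✓; GD at -34.80° ✓; |GD| = 18.60 ✓; ∠GDR = 52.70° ✓; |DR| = 29.90 ✓; ∠DRP = 97.30° ✓; |RP| = 9.400 ✓; ∠RPS = 120.6° ✓; |PS| = 27.40 ✓; ∠PSL = 142.8° ✓; |SL| = 16.40 ✓; ∠SLC = 106.5° ✓; |LC| = 29.60 ✗.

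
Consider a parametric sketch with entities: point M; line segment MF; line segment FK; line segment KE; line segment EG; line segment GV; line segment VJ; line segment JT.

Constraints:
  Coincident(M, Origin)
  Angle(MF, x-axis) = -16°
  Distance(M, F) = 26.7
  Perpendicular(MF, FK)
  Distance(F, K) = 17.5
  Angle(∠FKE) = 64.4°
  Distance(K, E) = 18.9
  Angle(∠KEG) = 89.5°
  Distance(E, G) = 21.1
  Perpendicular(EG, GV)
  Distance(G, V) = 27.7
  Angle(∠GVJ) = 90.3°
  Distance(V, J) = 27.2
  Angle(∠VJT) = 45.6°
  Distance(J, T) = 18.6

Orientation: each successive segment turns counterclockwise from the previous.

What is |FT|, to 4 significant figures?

9.615

M is at the origin; MF runs at -16.0° with length 26.7, so F = (25.67, -7.360). The perpendicularity gives FK at right angles to MF, so FK runs at 74.00°; with |FK| = 17.5, K = (30.49, 9.463). ∠FKE = 64.4° gives KE at -170.4° from the x-axis; with |KE| = 18.9, E = (11.85, 6.311). ∠KEG = 89.5° gives EG at -79.90° from the x-axis; with |EG| = 21.1, G = (15.55, -14.46). EG is perpendicular to GV, so GV runs at 10.10°; with |GV| = 27.7, V = (42.82, -9.605). ∠GVJ = 90.3° gives VJ at 99.80° from the x-axis; with |VJ| = 27.2, J = (38.20, 17.20). ∠VJT = 45.6° gives JT at -125.8° from the x-axis; with |JT| = 18.6, T = (27.32, 2.113). Then |FT| = |T − F| = 9.615.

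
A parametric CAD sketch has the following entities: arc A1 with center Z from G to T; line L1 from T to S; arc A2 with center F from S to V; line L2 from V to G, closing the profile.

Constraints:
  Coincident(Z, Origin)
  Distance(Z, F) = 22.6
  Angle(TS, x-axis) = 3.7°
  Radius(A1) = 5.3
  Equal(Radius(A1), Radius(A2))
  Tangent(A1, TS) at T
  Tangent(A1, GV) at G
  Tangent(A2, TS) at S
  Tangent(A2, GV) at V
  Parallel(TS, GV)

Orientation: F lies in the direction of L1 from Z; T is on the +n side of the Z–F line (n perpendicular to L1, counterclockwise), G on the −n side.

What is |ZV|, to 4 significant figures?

23.21

The slot axis is L1's direction at 3.7°, so u = (cos 3.7°, sin 3.7°) = (0.9979, 0.06453) and n = (−sin 3.7°, cos 3.7°) = (-0.06453, 0.9979). Z is at the origin and F lies 22.6 along u from Z, so F = 22.6·u = (22.55, 1.458). Tangency of A1 to both parallel lines with radius 5.3 puts T and G at Z ± 5.3·n: T = (-0.3420, 5.289), G = (0.3420, -5.289). Equal radii place S and V the same way about F: S = F + 5.3·n = (22.21, 6.747), V = F − 5.3·n = (22.89, -3.831). Then |ZV| = |V − Z| = 23.21.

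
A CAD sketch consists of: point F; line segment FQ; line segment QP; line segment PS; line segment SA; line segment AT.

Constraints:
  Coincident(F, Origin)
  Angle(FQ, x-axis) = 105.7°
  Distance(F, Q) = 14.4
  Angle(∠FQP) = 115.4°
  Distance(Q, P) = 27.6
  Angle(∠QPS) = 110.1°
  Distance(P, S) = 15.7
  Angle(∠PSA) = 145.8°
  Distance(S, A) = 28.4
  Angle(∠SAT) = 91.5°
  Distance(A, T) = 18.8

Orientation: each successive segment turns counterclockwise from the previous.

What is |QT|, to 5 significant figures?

38.961

∠PSA = 145.8° gives SA at -85.600° from the x-axis; with |SA| = 28.4, A = (-36.726, -23.427). ∠SAT = 91.5° gives AT at 2.9000° from the x-axis; with |AT| = 18.8, T = (-17.950, -22.476). Then |QT| = |T − Q| = 38.961.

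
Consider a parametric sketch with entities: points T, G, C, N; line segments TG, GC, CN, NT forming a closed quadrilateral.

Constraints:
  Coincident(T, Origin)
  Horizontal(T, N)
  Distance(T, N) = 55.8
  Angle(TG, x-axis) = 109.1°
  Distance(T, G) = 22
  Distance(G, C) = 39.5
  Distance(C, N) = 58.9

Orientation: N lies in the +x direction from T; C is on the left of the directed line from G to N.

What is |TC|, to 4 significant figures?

52.52

Checks: T = (0.00, 0.00) ✓; |GC| = 39.50 ✓; |CN| = 58.90 ✓.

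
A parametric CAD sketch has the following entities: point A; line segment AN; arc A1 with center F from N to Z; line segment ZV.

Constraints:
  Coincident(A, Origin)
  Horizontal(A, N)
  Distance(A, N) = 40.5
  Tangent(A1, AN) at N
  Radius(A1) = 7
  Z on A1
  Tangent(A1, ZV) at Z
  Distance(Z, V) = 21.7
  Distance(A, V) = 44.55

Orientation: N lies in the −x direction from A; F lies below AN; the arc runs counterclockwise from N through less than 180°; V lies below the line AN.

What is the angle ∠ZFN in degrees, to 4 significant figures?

124.6°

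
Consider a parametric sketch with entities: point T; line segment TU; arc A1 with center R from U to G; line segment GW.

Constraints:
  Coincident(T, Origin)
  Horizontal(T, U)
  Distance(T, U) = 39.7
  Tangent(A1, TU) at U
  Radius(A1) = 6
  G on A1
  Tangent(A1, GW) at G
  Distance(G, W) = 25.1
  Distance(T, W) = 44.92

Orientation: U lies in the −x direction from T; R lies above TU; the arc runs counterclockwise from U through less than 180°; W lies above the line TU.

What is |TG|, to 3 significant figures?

34.2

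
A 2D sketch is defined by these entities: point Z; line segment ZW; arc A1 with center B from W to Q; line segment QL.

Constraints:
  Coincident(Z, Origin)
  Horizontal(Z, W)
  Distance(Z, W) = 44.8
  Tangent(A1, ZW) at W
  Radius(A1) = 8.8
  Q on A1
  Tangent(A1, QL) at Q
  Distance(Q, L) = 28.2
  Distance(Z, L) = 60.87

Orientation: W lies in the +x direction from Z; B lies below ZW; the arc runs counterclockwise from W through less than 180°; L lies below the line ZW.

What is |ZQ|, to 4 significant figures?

38.62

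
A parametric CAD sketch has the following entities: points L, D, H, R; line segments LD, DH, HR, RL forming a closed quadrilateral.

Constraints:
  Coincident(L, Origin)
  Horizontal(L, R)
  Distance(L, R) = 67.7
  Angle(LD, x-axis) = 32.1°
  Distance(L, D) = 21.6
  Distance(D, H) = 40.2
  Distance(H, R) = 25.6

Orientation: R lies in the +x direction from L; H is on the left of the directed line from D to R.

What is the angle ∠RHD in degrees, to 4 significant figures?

98.41°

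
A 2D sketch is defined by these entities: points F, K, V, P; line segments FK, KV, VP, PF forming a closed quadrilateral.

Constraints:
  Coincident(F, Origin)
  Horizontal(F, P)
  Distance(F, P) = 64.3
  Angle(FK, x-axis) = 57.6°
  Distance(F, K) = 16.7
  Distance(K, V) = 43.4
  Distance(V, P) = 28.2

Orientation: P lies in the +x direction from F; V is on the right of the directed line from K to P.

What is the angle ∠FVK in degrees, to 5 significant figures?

22.144°

Checks: |KV| = 43.40 ✓; |VP| = 28.20 ✓.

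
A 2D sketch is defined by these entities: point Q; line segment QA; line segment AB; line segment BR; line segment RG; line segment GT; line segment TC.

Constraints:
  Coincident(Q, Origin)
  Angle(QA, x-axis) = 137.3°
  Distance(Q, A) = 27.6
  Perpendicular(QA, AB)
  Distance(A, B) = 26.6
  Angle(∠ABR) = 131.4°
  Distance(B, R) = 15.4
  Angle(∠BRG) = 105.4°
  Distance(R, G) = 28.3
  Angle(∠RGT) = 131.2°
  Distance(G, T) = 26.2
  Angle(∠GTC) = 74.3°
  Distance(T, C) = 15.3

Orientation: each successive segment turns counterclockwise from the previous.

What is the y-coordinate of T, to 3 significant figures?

-4.23

Q is at the origin; QA runs at 137.3° with length 27.6, so A = (-20.3, 18.7). The perpendicularity gives AB at right angles to QA, so AB runs at -133°; with |AB| = 26.6, B = (-38.3, -0.832). ∠ABR = 131.4° gives BR at -84.1° from the x-axis; with |BR| = 15.4, R = (-36.7, -16.1). ∠BRG = 105.4° gives RG at -9.50° from the x-axis; with |RG| = 28.3, G = (-8.83, -20.8). ∠RGT = 131.2° gives GT at 39.3° from the x-axis; with |GT| = 26.2, T = (11.4, -4.23). So T.y = -4.23.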